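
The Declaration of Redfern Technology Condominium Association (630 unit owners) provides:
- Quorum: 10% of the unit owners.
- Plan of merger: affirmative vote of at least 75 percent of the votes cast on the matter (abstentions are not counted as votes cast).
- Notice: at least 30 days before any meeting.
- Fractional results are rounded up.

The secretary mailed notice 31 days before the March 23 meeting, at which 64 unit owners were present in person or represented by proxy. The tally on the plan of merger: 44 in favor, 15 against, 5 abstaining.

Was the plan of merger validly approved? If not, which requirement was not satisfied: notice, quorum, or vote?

Notice: 31 days given; 30 required. Satisfied.
Quorum: 10% of 630 = 63; 64 present. Satisfied.
Vote: requires three-fourths of the votes cast (64 − 5 abstaining = 59); 3/4 of 59 = 44.25, rounded up to 45, so 45 needed; 44 in favor. Not satisfied.

Invalid — vote requirement not satisfied.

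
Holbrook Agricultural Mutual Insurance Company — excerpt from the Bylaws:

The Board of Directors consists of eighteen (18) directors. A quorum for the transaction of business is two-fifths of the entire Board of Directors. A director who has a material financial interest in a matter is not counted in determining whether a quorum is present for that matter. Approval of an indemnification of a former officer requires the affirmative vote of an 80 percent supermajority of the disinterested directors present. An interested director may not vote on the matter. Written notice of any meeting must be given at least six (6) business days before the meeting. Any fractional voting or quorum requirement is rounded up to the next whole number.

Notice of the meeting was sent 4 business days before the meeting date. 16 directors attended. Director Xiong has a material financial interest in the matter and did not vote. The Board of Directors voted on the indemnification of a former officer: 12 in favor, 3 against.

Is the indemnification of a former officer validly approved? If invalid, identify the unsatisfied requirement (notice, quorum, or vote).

Notice: 4 business days given; 6 required (4 < 6). Not satisfied.
Quorum: 16 present, but the 1 interested director does not count, leaving 15. Quorum is 8. Satisfied.
Vote: the indemnification of a former officer requires four-fifths of the disinterested directors present (16 − 1 = 15). 4/5 of 15 = 12, so 12 affirmative votes are needed; 12 voted in favor. Satisfied.

Invalid — notice requirement not satisfied.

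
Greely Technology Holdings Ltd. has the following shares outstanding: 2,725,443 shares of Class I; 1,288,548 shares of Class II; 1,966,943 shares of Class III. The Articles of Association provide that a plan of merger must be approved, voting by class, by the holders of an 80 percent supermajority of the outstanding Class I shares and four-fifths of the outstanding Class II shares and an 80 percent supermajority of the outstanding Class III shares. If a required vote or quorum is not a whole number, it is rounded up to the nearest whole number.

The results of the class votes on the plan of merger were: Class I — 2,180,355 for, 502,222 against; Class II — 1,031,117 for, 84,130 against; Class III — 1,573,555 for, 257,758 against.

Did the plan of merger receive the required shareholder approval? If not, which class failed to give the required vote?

Class I: 4/5 of 2725443 = 2180354.40, rounded up to 2180355; 2,180,355 required, 2,180,355 in favor — approved.
Class II: 4/5 of 1288548 = 1030838.40, rounded up to 1030839; 1,030,839 required, 1,031,117 in favor — approved.
Class III: 4/5 of 1966943 = 1573554.40, rounded up to 1573555; 1,573,555 required, 1,573,555 in favor — approved.

Approved — every class gave the required vote.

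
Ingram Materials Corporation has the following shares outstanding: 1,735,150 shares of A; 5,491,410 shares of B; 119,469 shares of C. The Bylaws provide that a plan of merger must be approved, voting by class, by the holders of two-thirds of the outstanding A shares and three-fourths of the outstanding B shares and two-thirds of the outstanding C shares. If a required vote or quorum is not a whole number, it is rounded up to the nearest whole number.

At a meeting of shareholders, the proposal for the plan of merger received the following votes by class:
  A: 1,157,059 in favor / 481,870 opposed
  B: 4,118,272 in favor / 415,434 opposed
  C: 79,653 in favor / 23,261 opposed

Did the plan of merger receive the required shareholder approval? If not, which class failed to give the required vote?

Not approved — the B shares did not give the required vote.

A: 2/3 of 1735150 = 1156766.67, rounded up to 1156767; 1,156,767 required, 1,157,059 in favor — approved.
B: 3/4 of 5491410 = 4118557.50, rounded up to 4118558; 4,118,558 required, 4,118,272 in favor — not approved.
C: 2/3 of 119469 = 79646; 79,646 required, 79,653 in favor — approved.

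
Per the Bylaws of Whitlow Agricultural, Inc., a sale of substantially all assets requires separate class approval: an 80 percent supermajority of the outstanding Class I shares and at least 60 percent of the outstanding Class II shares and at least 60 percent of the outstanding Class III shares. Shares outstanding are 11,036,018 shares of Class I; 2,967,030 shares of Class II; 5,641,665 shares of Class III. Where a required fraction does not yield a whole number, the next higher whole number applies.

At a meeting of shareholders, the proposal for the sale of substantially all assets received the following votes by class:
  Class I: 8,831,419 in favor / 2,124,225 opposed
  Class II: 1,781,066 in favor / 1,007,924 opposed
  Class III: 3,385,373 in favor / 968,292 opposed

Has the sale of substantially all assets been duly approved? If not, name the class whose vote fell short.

Approved — every class gave the required vote.

Class I: 4/5 of 11036018 = 8828814.40, rounded up to 8828815; 8,828,815 required, 8,831,419 in favor — approved.
Class II: 3/5 of 2967030 = 1780218; 1,780,218 required, 1,781,066 in favor — approved.
Class III: 3/5 of 5641665 = 3384999; 3,384,999 required, 3,385,373 in favor — approved.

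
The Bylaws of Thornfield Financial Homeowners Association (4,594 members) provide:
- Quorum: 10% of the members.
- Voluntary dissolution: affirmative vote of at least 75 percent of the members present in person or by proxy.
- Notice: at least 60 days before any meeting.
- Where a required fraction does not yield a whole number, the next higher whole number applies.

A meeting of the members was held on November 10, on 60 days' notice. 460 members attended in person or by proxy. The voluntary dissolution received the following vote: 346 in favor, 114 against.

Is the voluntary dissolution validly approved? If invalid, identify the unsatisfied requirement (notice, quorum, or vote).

Valid — all requirements satisfied.

Notice: 60 days given; 60 required. Satisfied.
Quorum: 10% of 4,594 = 459.40, rounded up to 460; 460 present. Satisfied.
Vote: requires three-fourths of those present (460); 3/4 of 460 = 345, so 345 needed; 346 in favor. Satisfied.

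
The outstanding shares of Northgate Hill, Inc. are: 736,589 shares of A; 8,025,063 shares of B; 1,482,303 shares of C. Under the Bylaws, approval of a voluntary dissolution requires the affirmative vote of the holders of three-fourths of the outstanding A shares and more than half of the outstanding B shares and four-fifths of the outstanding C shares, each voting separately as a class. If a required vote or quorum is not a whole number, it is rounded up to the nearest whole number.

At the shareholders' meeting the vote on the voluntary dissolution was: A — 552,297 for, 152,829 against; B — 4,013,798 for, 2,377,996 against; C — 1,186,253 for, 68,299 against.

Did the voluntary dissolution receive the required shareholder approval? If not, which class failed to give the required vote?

A: 3/4 of 736589 = 552441.75, rounded up to 552442; 552,442 required, 552,297 in favor — not approved.
B: a majority of 8025063 is 4012532; 4,012,532 required, 4,013,798 in favor — approved.
C: 4/5 of 1482303 = 1185842.40, rounded up to 1185843; 1,185,843 required, 1,186,253 in favor — approved.

Not approved — the A shares did not give the required vote.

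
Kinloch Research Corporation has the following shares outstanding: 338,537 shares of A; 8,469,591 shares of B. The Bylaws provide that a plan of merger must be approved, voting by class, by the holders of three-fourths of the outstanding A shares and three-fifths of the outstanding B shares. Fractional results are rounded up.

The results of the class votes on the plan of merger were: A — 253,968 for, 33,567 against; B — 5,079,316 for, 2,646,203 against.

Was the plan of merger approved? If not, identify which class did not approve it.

A: 3/4 of 338537 = 253902.75, rounded up to 253903; 253,903 required, 253,968 in favor — approved.
B: 3/5 of 8469591 = 5081754.60, rounded up to 5081755; 5,081,755 required, 5,079,316 in favor — not approved.

Not approved — the B shares did not give the required vote.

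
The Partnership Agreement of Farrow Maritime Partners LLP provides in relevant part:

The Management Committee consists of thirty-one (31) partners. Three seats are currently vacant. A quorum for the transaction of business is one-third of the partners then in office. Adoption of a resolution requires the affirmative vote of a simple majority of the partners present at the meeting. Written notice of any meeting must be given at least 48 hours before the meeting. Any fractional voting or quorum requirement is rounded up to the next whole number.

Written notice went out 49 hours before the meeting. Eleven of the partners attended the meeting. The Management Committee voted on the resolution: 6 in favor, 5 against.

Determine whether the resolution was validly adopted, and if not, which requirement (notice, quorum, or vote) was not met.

Valid — all requirements satisfied.

Notice: 49 hours given; 48 required (49 ≥ 48). Satisfied.
Quorum: 11 present; quorum is 10. Satisfied.
Vote: the resolution requires a majority of the partners present (11). A majority of 11 is 6, so 6 affirmative votes are needed; 6 voted in favor. Satisfied.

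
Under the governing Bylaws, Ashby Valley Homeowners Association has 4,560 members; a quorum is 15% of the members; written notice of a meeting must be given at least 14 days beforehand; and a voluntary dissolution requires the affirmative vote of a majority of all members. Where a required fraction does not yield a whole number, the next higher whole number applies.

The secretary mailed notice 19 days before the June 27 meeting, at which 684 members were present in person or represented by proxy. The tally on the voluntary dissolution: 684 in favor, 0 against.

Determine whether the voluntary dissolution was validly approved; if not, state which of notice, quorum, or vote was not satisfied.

Invalid — vote requirement not satisfied.

Notice: 19 days given; 14 required. Satisfied.
Quorum: 15% of 4,560 = 684; 684 present. Satisfied.
Vote: requires a majority of all members (4,560); a majority of 4560 is 2281, so 2,281 needed; 684 in favor. Not satisfied.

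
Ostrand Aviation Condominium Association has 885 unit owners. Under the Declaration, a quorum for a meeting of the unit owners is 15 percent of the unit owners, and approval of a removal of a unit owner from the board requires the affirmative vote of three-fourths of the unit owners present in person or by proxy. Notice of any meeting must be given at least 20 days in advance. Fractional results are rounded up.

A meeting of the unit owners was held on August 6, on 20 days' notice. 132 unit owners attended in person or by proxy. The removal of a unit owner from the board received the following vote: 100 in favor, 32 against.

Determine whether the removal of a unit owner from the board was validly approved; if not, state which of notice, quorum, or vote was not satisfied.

Notice: 20 days given; 20 required. Satisfied.
Quorum: 15% of 885 = 132.75, rounded up to 133; 132 present. Not satisfied.
Vote: requires three-fourths of those present (132); 3/4 of 132 = 99, so 99 needed; 100 in favor. Satisfied.

Invalid — quorum requirement not satisfied.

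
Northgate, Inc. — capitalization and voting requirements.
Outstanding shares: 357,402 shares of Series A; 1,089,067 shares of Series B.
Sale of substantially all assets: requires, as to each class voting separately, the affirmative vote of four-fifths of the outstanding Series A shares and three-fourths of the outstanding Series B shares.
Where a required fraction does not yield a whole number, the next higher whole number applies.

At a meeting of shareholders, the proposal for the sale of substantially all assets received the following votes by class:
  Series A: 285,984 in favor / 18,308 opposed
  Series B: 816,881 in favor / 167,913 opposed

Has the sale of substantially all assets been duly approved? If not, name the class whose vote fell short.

Approved — every class gave the required vote.

Series A: 4/5 of 357402 = 285921.60, rounded up to 285922; 285,922 required, 285,984 in favor — approved.
Series B: 3/4 of 1089067 = 816800.25, rounded up to 816801; 816,801 required, 816,881 in favor — approved.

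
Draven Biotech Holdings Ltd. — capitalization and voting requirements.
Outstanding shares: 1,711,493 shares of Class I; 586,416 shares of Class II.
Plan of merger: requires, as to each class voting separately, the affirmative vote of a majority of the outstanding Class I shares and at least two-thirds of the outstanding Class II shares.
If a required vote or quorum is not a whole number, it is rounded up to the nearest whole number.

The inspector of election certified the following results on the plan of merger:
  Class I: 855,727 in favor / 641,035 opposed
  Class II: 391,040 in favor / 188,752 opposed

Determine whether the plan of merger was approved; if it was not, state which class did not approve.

Not approved — the Class I shares did not give the required vote.

Class I: a majority of 1711493 is 855747; 855,747 required, 855,727 in favor — not approved.
Class II: 2/3 of 586416 = 390944; 390,944 required, 391,040 in favor — approved.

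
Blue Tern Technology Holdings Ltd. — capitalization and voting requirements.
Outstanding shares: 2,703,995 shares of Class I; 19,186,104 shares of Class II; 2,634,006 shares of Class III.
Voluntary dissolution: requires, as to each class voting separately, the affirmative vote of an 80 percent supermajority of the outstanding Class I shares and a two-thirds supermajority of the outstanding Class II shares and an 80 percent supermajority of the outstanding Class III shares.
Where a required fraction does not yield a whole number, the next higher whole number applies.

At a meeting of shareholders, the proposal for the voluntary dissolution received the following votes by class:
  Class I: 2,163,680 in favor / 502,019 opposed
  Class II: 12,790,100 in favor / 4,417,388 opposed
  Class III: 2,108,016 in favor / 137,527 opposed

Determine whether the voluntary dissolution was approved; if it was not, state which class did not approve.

Class I: 4/5 of 2703995 = 2163196; 2,163,196 required, 2,163,680 in favor — approved.
Class II: 2/3 of 19186104 = 12790736; 12,790,736 required, 12,790,100 in favor — not approved.
Class III: 4/5 of 2634006 = 2107204.80, rounded up to 2107205; 2,107,205 required, 2,108,016 in favor — approved.

Not approved — the Class II shares did not give the required vote.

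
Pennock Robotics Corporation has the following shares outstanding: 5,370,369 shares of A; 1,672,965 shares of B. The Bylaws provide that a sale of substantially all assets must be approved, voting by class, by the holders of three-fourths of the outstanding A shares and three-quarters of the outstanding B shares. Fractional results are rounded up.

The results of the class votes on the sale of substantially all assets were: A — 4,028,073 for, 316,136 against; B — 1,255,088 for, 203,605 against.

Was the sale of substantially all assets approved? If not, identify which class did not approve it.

A: 3/4 of 5370369 = 4027776.75, rounded up to 4027777; 4,027,777 required, 4,028,073 in favor — approved.
B: 3/4 of 1672965 = 1254723.75, rounded up to 1254724; 1,254,724 required, 1,255,088 in favor — approved.

Approved — every class gave the required vote.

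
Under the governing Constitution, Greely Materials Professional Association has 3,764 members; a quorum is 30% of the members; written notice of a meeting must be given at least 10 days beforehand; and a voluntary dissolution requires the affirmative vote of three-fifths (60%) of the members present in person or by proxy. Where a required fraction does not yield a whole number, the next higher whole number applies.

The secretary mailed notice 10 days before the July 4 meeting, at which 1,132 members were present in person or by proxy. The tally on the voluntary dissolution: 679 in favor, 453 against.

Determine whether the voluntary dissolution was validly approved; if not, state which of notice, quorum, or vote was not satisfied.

Notice: 10 days given; 10 required. Satisfied.
Quorum: 30% of 3,764 = 1,129.20, rounded up to 1,130; 1,132 present. Satisfied.
Vote: requires three-fifths of those present (1,132); 3/5 of 1132 = 679.20, rounded up to 680, so 680 needed; 679 in favor. Not satisfied.

Invalid — vote requirement not satisfied.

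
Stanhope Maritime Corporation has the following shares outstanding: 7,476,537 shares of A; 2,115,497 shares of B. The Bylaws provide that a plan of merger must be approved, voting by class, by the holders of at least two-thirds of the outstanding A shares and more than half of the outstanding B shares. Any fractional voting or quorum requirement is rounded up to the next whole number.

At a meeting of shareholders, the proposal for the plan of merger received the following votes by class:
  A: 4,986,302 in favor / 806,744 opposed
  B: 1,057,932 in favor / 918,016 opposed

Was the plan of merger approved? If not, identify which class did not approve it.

Approved — every class gave the required vote.

A: 2/3 of 7476537 = 4984358; 4,984,358 required, 4,986,302 in favor — approved.
B: a majority of 2115497 is 1057749; 1,057,749 required, 1,057,932 in favor — approved.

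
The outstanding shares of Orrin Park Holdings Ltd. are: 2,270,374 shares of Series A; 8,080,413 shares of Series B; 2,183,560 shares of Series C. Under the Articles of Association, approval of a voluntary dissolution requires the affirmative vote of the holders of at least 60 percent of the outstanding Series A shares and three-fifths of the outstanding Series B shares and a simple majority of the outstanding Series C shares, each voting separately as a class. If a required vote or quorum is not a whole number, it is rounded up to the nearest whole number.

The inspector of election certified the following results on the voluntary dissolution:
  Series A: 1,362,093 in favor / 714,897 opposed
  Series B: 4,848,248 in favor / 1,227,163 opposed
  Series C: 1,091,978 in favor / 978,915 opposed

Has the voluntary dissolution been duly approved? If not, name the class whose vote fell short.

Series A: 3/5 of 2270374 = 1362224.40, rounded up to 1362225; 1,362,225 required, 1,362,093 in favor — not approved.
Series B: 3/5 of 8080413 = 4848247.80, rounded up to 4848248; 4,848,248 required, 4,848,248 in favor — approved.
Series C: a majority of 2183560 is 1091781; 1,091,781 required, 1,091,978 in favor — approved.

Not approved — the Series A shares did not give the required vote.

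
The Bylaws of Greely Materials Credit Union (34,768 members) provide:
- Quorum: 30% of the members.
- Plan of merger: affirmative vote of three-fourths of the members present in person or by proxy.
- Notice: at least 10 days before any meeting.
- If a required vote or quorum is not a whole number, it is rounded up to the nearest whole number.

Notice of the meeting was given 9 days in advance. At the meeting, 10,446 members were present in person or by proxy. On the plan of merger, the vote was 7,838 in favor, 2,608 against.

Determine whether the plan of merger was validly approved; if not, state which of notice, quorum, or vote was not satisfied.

Invalid — notice requirement not satisfied.

Notice: 9 days given; 10 required. Not satisfied.
Quorum: 30% of 34,768 = 10,430.40, rounded up to 10,431; 10,446 present. Satisfied.
Vote: requires three-fourths of those present (10,446); 3/4 of 10446 = 7834.50, rounded up to 7835, so 7,835 needed; 7,838 in favor. Satisfied.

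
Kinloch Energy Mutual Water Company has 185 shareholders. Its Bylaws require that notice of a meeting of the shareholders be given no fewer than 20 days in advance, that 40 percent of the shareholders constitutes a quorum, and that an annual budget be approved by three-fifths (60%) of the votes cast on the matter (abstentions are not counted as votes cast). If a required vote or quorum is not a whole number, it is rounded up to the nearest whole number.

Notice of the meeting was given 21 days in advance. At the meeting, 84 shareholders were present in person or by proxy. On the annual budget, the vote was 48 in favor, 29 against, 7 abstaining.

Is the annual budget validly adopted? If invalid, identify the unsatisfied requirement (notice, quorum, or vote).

Notice: 21 days given; 20 required. Satisfied.
Quorum: 40% of 185 = 74; 84 present. Satisfied.
Vote: requires three-fifths of the votes cast (84 − 7 abstaining = 77); 3/5 of 77 = 46.20, rounded up to 47, so 47 needed; 48 in favor. Satisfied.

Valid — all requirements satisfied.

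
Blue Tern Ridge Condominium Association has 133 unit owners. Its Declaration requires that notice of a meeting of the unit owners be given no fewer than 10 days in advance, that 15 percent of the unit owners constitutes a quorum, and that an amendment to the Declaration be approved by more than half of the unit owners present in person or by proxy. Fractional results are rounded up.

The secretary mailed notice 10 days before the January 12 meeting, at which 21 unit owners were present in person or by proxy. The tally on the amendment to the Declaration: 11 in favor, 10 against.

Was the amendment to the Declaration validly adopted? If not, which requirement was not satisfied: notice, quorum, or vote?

Notice: 10 days given; 10 required. Satisfied.
Quorum: 15% of 133 = 19.95, rounded up to 20; 21 present. Satisfied.
Vote: requires a majority of those present (21); a majority of 21 is 11, so 11 needed; 11 in favor. Satisfied.

Valid — all requirements satisfied.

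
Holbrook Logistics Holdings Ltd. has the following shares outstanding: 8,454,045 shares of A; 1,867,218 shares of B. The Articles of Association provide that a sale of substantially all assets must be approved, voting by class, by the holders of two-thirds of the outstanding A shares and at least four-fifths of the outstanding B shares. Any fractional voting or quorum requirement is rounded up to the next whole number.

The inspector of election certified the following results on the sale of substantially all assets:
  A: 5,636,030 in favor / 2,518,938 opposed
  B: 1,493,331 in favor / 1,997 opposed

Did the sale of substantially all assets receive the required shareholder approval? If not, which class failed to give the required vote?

Not approved — the B shares did not give the required vote.

A: 2/3 of 8454045 = 5636030; 5,636,030 required, 5,636,030 in favor — approved.
B: 4/5 of 1867218 = 1493774.40, rounded up to 1493775; 1,493,775 required, 1,493,331 in favor — not approved.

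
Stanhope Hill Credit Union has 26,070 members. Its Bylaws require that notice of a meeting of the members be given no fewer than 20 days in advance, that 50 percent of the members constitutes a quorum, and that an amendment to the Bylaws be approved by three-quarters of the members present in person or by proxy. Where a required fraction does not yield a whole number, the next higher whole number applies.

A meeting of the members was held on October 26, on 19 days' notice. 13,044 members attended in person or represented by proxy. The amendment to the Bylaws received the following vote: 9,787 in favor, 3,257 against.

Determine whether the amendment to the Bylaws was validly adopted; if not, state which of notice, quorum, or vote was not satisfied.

Notice: 19 days given; 20 required. Not satisfied.
Quorum: 50% of 26,070 = 13,035; 13,044 present. Satisfied.
Vote: requires three-fourths of those present (13,044); 3/4 of 13044 = 9783, so 9,783 needed; 9,787 in favor. Satisfied.

Invalid — notice requirement not satisfied.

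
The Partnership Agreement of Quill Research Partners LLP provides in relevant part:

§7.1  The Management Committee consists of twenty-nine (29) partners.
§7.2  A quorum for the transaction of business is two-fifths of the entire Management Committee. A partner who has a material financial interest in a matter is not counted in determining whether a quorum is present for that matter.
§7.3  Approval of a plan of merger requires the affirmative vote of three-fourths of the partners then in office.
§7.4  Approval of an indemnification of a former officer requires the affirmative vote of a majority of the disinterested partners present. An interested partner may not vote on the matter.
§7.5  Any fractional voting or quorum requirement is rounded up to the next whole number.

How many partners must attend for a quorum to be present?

2/5 of 29 = 11.60, rounded up to 12.

12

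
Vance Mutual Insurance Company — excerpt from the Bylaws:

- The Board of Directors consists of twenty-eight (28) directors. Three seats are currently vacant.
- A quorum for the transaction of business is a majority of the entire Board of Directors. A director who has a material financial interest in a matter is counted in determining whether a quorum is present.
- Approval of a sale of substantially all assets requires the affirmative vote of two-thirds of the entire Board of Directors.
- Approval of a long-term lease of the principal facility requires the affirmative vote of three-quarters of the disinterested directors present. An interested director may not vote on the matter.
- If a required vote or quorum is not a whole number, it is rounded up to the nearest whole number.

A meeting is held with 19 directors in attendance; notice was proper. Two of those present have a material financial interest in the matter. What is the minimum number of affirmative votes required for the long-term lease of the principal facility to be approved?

13

The long-term lease of the principal facility requires three-fourths of the disinterested directors present (19 − 2 = 17).
3/4 of 17 = 12.75, rounded up to 13.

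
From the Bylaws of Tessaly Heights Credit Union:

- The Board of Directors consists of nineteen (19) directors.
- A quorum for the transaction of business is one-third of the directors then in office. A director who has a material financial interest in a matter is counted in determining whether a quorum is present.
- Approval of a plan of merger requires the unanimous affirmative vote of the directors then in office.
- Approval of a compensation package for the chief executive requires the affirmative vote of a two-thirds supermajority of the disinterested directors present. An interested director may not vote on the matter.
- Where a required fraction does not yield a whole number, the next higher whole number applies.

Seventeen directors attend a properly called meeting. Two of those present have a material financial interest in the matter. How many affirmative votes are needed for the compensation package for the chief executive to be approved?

10

The compensation package for the chief executive requires two-thirds of the disinterested directors present (17 − 2 = 15).
2/3 of 15 = 10.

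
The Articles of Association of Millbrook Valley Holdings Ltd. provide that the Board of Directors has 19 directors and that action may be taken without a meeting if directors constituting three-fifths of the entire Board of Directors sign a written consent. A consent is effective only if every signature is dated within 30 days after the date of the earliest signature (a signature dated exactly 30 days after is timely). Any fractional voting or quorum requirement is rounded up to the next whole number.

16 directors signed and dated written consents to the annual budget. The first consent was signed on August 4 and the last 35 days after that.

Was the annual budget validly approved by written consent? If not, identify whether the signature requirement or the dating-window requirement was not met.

Not effective — dating-window requirement not satisfied.

Signatures required: three-fifths of 19 — 3/5 of 19 = 11.40, rounded up to 12, so 12 needed; 16 signed. Sufficient.
Dating window: the latest signature is 35 days after the earliest; the limit is 30 days. Outside the window.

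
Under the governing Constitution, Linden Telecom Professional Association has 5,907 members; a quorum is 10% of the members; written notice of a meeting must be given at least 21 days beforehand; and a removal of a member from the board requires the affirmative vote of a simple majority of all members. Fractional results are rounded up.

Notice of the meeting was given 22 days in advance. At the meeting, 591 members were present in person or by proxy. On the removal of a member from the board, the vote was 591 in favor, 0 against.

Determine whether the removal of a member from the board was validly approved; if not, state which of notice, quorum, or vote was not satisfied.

Invalid — vote requirement not satisfied.

Notice: 22 days given; 21 required. Satisfied.
Quorum: 10% of 5,907 = 590.70, rounded up to 591; 591 present. Satisfied.
Vote: requires a majority of all members (5,907); a majority of 5907 is 2954, so 2,954 needed; 591 in favor. Not satisfied.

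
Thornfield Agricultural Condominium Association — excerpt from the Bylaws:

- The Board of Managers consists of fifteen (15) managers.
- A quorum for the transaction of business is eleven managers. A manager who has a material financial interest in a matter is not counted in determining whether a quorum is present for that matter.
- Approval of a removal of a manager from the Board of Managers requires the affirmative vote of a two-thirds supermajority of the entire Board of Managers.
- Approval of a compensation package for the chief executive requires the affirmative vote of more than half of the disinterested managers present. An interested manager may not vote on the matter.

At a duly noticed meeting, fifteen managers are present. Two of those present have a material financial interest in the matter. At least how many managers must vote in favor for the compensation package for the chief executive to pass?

7

The compensation package for the chief executive requires a majority of the disinterested managers present (15 − 2 = 13).
A majority of 13 is 7.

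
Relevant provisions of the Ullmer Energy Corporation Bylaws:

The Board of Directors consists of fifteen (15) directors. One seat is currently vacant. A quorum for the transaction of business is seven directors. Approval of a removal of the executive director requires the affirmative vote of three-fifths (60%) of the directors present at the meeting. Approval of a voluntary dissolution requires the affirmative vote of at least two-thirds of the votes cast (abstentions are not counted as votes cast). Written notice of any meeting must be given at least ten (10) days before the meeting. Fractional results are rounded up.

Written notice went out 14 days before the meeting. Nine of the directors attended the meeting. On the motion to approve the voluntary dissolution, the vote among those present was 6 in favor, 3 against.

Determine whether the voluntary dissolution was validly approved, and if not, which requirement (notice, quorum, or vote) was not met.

Notice: 14 days given; 10 required (14 ≥ 10). Satisfied.
Quorum: 9 present; quorum is 7. Satisfied.
Vote: the voluntary dissolution requires two-thirds of the votes cast (9). 2/3 of 9 = 6, so 6 affirmative votes are needed; 6 voted in favor. Satisfied.

Valid — all requirements satisfied.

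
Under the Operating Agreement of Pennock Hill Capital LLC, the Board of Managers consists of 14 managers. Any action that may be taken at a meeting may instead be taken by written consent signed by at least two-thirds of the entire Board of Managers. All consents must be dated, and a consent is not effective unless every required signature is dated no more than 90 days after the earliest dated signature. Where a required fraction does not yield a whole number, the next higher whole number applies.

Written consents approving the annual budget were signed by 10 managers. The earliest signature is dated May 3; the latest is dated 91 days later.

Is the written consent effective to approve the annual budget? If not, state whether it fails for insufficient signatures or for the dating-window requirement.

Signatures required: at least two-thirds of 14 — 2/3 of 14 = 9.33, rounded up to 10, so 10 needed; 10 signed. Sufficient.
Dating window: the latest signature is 91 days after the earliest; the limit is 90 days. Outside the window.

Not effective — dating-window requirement not satisfied.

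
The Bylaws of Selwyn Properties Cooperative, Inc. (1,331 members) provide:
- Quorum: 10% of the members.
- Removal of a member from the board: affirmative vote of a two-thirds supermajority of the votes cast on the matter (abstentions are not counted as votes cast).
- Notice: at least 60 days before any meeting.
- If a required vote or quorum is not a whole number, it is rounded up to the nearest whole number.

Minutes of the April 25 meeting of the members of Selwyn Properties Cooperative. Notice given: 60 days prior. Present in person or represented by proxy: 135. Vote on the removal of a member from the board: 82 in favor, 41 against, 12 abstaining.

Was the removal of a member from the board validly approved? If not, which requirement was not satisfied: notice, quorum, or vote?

Notice: 60 days given; 60 required. Satisfied.
Quorum: 10% of 1,331 = 133.10, rounded up to 134; 135 present. Satisfied.
Vote: requires two-thirds of the votes cast (135 − 12 abstaining = 123); 2/3 of 123 = 82, so 82 needed; 82 in favor. Satisfied.

Valid — all requirements satisfied.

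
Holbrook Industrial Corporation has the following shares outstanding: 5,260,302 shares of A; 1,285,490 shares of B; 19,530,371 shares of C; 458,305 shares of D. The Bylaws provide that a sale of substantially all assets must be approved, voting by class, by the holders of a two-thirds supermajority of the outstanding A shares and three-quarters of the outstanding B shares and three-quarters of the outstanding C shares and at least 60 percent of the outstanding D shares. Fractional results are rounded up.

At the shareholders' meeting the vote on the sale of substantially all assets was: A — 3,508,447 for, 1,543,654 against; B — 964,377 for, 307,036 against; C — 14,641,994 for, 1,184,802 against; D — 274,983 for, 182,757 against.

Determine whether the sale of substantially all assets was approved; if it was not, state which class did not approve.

A: 2/3 of 5260302 = 3506868; 3,506,868 required, 3,508,447 in favor — approved.
B: 3/4 of 1285490 = 964117.50, rounded up to 964118; 964,118 required, 964,377 in favor — approved.
C: 3/4 of 19530371 = 14647778.25, rounded up to 14647779; 14,647,779 required, 14,641,994 in favor — not approved.
D: 3/5 of 458305 = 274983; 274,983 required, 274,983 in favor — approved.

Not approved — the C shares did not give the required vote.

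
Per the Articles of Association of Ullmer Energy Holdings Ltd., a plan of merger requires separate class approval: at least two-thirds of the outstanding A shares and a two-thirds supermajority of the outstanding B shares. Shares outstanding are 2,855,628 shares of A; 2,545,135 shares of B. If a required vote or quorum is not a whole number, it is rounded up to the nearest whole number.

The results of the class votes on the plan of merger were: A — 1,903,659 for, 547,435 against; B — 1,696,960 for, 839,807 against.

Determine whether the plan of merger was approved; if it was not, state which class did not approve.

Not approved — the A shares did not give the required vote.

A: 2/3 of 2855628 = 1903752; 1,903,752 required, 1,903,659 in favor — not approved.
B: 2/3 of 2545135 = 1696756.67, rounded up to 1696757; 1,696,757 required, 1,696,960 in favor — approved.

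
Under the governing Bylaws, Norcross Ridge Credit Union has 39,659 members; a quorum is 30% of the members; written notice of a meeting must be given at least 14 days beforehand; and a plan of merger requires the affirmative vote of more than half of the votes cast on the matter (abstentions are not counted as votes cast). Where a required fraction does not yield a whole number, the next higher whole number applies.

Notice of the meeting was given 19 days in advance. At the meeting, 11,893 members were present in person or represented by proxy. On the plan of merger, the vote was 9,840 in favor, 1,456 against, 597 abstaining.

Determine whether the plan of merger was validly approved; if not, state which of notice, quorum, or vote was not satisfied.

Notice: 19 days given; 14 required. Satisfied.
Quorum: 30% of 39,659 = 11,897.70, rounded up to 11,898; 11,893 present. Not satisfied.
Vote: requires a majority of the votes cast (11,893 − 597 abstaining = 11,296); a majority of 11296 is 5649, so 5,649 needed; 9,840 in favor. Satisfied.

Invalid — quorum requirement not satisfied.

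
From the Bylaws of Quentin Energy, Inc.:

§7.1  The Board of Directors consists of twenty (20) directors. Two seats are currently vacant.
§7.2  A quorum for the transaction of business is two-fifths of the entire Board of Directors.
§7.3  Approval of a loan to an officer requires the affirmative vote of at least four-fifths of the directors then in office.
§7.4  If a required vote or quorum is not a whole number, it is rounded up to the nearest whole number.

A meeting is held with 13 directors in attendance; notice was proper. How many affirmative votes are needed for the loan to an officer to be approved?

15

The loan to an officer requires four-fifths of the directors then in office (18).
4/5 of 18 = 14.40, rounded up to 15.
(Only 13 can vote, so the loan to an officer cannot pass at this meeting, but the required vote is still 15.)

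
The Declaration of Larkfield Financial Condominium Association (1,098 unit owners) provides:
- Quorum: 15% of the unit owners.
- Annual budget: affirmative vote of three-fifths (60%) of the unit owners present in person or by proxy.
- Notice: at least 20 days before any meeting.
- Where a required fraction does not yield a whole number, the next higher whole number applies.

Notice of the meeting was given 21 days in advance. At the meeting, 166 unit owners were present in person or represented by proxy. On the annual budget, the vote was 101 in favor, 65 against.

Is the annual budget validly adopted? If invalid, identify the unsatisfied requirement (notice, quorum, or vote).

Notice: 21 days given; 20 required. Satisfied.
Quorum: 15% of 1,098 = 164.70, rounded up to 165; 166 present. Satisfied.
Vote: requires three-fifths of those present (166); 3/5 of 166 = 99.60, rounded up to 100, so 100 needed; 101 in favor. Satisfied.

Valid — all requirements satisfied.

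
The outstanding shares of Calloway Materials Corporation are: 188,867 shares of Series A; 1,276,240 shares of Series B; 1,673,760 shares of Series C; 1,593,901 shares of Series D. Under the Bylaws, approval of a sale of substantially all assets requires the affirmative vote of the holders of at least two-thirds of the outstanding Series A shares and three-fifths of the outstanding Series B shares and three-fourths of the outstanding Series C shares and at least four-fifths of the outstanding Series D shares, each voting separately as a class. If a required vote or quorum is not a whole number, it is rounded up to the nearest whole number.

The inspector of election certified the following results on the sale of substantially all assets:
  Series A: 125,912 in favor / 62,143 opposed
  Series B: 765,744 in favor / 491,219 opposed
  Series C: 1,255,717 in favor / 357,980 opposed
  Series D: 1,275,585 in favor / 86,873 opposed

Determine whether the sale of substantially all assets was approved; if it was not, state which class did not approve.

Series A: 2/3 of 188867 = 125911.33, rounded up to 125912; 125,912 required, 125,912 in favor — approved.
Series B: 3/5 of 1276240 = 765744; 765,744 required, 765,744 in favor — approved.
Series C: 3/4 of 1673760 = 1255320; 1,255,320 required, 1,255,717 in favor — approved.
Series D: 4/5 of 1593901 = 1275120.80, rounded up to 1275121; 1,275,121 required, 1,275,585 in favor — approved.

Approved — every class gave the required vote.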